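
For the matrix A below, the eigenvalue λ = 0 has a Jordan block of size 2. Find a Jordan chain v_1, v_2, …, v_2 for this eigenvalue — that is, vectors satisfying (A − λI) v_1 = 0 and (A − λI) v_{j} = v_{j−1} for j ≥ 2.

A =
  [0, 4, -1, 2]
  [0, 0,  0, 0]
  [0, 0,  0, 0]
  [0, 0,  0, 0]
A Jordan chain for λ = 0 of length 2:
v_1 = (4, 0, 0, 0)ᵀ
v_2 = (0, 1, 0, 0)ᵀ

Let N = A − (0)·I. We want v_2 with N^2 v_2 = 0 but N^1 v_2 ≠ 0; then v_{j-1} := N · v_j for j = 2, …, 2.

Pick v_2 = (0, 1, 0, 0)ᵀ.
Then v_1 = N · v_2 = (4, 0, 0, 0)ᵀ.

Sanity check: (A − (0)·I) v_1 = (0, 0, 0, 0)ᵀ = 0. ✓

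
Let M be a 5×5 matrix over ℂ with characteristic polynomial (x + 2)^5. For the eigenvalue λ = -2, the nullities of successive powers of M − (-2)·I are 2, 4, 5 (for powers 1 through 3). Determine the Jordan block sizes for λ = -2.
Block sizes for λ = -2: [3, 2]

From the dimensions of kernels of powers, the number of Jordan blocks of size at least j is d_j − d_{j−1} where d_j = dim ker(N^j) (with d_0 = 0). Computing the differences gives [2, 2, 1].
The number of blocks of size exactly k is (#blocks of size ≥ k) − (#blocks of size ≥ k + 1), so the partition is: 1 block(s) of size 2, 1 block(s) of size 3.
In nonincreasing order the block sizes are [3, 2].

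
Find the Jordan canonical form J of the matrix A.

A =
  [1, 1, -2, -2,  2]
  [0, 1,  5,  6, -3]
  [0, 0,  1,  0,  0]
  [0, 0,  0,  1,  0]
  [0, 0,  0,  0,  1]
J_3(1) ⊕ J_1(1) ⊕ J_1(1)

The characteristic polynomial is
  det(x·I − A) = x^5 - 5*x^4 + 10*x^3 - 10*x^2 + 5*x - 1 = (x - 1)^5

Eigenvalues and multiplicities (the geometric multiplicity of λ is n − rank(A − λI), which equals the number of Jordan blocks for λ):
  λ = 1: algebraic multiplicity = 5, geometric multiplicity = 3

Determining the block sizes for each eigenvalue:
  λ = 1: with am = 5 and gm = 3, the partition is not yet determined (e.g. several partitions of 5 into 3 parts exist). Let N = A − (1)·I. Computing rank(N^1) = 2, rank(N^2) = 1, rank(N^3) = 0; the number of blocks of size ≥ j is rank(N^{j−1}) − rank(N^j), giving [3, 1, 1]. So we have 1 block(s) of size 3, 2 block(s) of size 1 → block sizes [3, 1, 1]

Assembling the blocks gives a Jordan form
J =
  [1, 1, 0, 0, 0]
  [0, 1, 1, 0, 0]
  [0, 0, 1, 0, 0]
  [0, 0, 0, 1, 0]
  [0, 0, 0, 0, 1]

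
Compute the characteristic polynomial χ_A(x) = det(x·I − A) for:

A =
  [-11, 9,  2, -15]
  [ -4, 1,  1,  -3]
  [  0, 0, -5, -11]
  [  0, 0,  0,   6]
x^4 + 9*x^3 - 15*x^2 - 325*x - 750

Expanding det(x·I − A) (e.g. by cofactor expansion or by noting that A is similar to its Jordan form J, which has the same characteristic polynomial as A) gives
  χ_A(x) = x^4 + 9*x^3 - 15*x^2 - 325*x - 750
which factors as (x - 6)*(x + 5)^3. The eigenvalues (with algebraic multiplicities) are λ = -5 with multiplicity 3, λ = 6 with multiplicity 1.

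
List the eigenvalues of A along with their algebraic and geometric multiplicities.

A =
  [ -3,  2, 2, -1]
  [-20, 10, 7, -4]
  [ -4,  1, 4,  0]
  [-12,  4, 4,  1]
λ = 3: alg = 4, geom = 2

Step 1 — factor the characteristic polynomial to read off the algebraic multiplicities:
  χ_A(x) = (x - 3)^4

Step 2 — compute geometric multiplicities via the rank-nullity identity g(λ) = n − rank(A − λI):
  rank(A − (3)·I) = 2, so dim ker(A − (3)·I) = n − 2 = 2

Summary:
  λ = 3: algebraic multiplicity = 4, geometric multiplicity = 2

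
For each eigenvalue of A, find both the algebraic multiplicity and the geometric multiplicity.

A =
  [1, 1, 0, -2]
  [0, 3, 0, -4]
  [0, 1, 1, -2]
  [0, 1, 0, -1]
λ = 1: alg = 4, geom = 3

Step 1 — factor the characteristic polynomial to read off the algebraic multiplicities:
  χ_A(x) = (x - 1)^4

Step 2 — compute geometric multiplicities via the rank-nullity identity g(λ) = n − rank(A − λI):
  rank(A − (1)·I) = 1, so dim ker(A − (1)·I) = n − 1 = 3

Summary:
  λ = 1: algebraic multiplicity = 4, geometric multiplicity = 3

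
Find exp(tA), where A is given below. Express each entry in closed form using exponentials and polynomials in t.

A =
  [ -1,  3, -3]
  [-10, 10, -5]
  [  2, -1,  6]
e^{tA} =
  [-6*t*exp(5*t) + exp(5*t), 3*t*exp(5*t), -3*t*exp(5*t)]
  [-10*t*exp(5*t), 5*t*exp(5*t) + exp(5*t), -5*t*exp(5*t)]
  [2*t*exp(5*t), -t*exp(5*t), t*exp(5*t) + exp(5*t)]

Strategy: write A = P · J · P⁻¹ where J is a Jordan canonical form, so e^{tA} = P · e^{tJ} · P⁻¹, and e^{tJ} can be computed block-by-block.

A has Jordan form
J =
  [5, 1, 0]
  [0, 5, 0]
  [0, 0, 5]
(up to reordering of blocks).

Per-block formulas:
  For a 1×1 block at λ = 5: exp(t · [5]) = [e^(5t)].
  For a 2×2 Jordan block J_2(5): exp(t · J_2(5)) = e^(5t)·(I + t·N), where N is the 2×2 nilpotent shift.

After assembling e^{tJ} and conjugating by P, we get:

e^{tA} =
  [-6*t*exp(5*t) + exp(5*t), 3*t*exp(5*t), -3*t*exp(5*t)]
  [-10*t*exp(5*t), 5*t*exp(5*t) + exp(5*t), -5*t*exp(5*t)]
  [2*t*exp(5*t), -t*exp(5*t), t*exp(5*t) + exp(5*t)]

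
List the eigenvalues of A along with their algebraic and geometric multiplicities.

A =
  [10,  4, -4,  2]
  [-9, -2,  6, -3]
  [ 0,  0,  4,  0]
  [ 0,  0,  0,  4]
λ = 4: alg = 4, geom = 3

Step 1 — factor the characteristic polynomial to read off the algebraic multiplicities:
  χ_A(x) = (x - 4)^4

Step 2 — compute geometric multiplicities via the rank-nullity identity g(λ) = n − rank(A − λI):
  rank(A − (4)·I) = 1, so dim ker(A − (4)·I) = n − 1 = 3

Summary:
  λ = 4: algebraic multiplicity = 4, geometric multiplicity = 3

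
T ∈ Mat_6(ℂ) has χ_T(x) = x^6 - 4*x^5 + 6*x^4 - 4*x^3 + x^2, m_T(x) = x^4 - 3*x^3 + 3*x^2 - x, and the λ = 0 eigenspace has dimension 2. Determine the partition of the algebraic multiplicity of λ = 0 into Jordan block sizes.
Block sizes for λ = 0: [1, 1]

Step 1 — from the characteristic polynomial, algebraic multiplicity of λ = 0 is 2. From dim ker(T − (0)·I) = 2, there are exactly 2 Jordan blocks for λ = 0.
Step 2 — from the minimal polynomial, the factor (x − 0) tells us the largest block for λ = 0 has size 1.
Step 3 — with total size 2, 2 blocks, and largest block 1, the block sizes (in nonincreasing order) are [1, 1].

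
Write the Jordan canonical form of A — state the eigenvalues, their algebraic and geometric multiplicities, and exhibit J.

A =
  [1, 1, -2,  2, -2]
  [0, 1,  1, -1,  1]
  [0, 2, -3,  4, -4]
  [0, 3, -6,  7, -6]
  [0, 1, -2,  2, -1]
J_3(1) ⊕ J_1(1) ⊕ J_1(1)

The characteristic polynomial is
  det(x·I − A) = x^5 - 5*x^4 + 10*x^3 - 10*x^2 + 5*x - 1 = (x - 1)^5

Eigenvalues and multiplicities (the geometric multiplicity of λ is n − rank(A − λI), which equals the number of Jordan blocks for λ):
  λ = 1: algebraic multiplicity = 5, geometric multiplicity = 3

Determining the block sizes for each eigenvalue:
  λ = 1: with am = 5 and gm = 3, the partition is not yet determined (e.g. several partitions of 5 into 3 parts exist). Let N = A − (1)·I. Computing rank(N^1) = 2, rank(N^2) = 1, rank(N^3) = 0; the number of blocks of size ≥ j is rank(N^{j−1}) − rank(N^j), giving [3, 1, 1]. So we have 1 block(s) of size 3, 2 block(s) of size 1 → block sizes [3, 1, 1]

Assembling the blocks gives a Jordan form
J =
  [1, 1, 0, 0, 0]
  [0, 1, 1, 0, 0]
  [0, 0, 1, 0, 0]
  [0, 0, 0, 1, 0]
  [0, 0, 0, 0, 1]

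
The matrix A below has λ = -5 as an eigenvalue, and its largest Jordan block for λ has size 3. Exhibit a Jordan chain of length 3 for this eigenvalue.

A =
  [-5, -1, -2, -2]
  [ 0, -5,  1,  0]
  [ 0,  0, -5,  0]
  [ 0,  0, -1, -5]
A Jordan chain for λ = -5 of length 3:
v_1 = (1, 0, 0, 0)ᵀ
v_2 = (-2, 1, 0, -1)ᵀ
v_3 = (0, 0, 1, 0)ᵀ

Let N = A − (-5)·I. We want v_3 with N^3 v_3 = 0 but N^2 v_3 ≠ 0; then v_{j-1} := N · v_j for j = 3, …, 2.

Pick v_3 = (0, 0, 1, 0)ᵀ.
Then v_2 = N · v_3 = (-2, 1, 0, -1)ᵀ.
Then v_1 = N · v_2 = (1, 0, 0, 0)ᵀ.

Sanity check: (A − (-5)·I) v_1 = (0, 0, 0, 0)ᵀ = 0. ✓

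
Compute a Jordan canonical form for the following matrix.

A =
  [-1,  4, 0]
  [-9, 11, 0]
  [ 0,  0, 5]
J_2(5) ⊕ J_1(5)

The characteristic polynomial is
  det(x·I − A) = x^3 - 15*x^2 + 75*x - 125 = (x - 5)^3

Eigenvalues and multiplicities (the geometric multiplicity of λ is n − rank(A − λI), which equals the number of Jordan blocks for λ):
  λ = 5: algebraic multiplicity = 3, geometric multiplicity = 2

Determining the block sizes for each eigenvalue:
  λ = 5: 2 blocks summing to 3 forces exactly one block of size 2 and the rest size 1 → block sizes [2, 1]

Assembling the blocks gives a Jordan form
J =
  [5, 1, 0]
  [0, 5, 0]
  [0, 0, 5]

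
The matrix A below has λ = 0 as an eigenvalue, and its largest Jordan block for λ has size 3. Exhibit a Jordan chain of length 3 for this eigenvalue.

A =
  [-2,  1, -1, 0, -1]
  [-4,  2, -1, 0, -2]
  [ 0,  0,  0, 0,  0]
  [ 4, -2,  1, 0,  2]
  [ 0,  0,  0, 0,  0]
A Jordan chain for λ = 0 of length 3:
v_1 = (1, 2, 0, -2, 0)ᵀ
v_2 = (-1, -1, 0, 1, 0)ᵀ
v_3 = (0, 0, 1, 0, 0)ᵀ

Let N = A − (0)·I. We want v_3 with N^3 v_3 = 0 but N^2 v_3 ≠ 0; then v_{j-1} := N · v_j for j = 3, …, 2.

Pick v_3 = (0, 0, 1, 0, 0)ᵀ.
Then v_2 = N · v_3 = (-1, -1, 0, 1, 0)ᵀ.
Then v_1 = N · v_2 = (1, 2, 0, -2, 0)ᵀ.

Sanity check: (A − (0)·I) v_1 = (0, 0, 0, 0, 0)ᵀ = 0. ✓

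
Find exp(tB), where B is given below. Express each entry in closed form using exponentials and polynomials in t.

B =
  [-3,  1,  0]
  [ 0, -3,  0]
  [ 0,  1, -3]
e^{tB} =
  [exp(-3*t), t*exp(-3*t), 0]
  [0, exp(-3*t), 0]
  [0, t*exp(-3*t), exp(-3*t)]

Strategy: write B = P · J · P⁻¹ where J is a Jordan canonical form, so e^{tB} = P · e^{tJ} · P⁻¹, and e^{tJ} can be computed block-by-block.

B has Jordan form
J =
  [-3,  1,  0]
  [ 0, -3,  0]
  [ 0,  0, -3]
(up to reordering of blocks).

Per-block formulas:
  For a 2×2 Jordan block J_2(-3): exp(t · J_2(-3)) = e^(-3t)·(I + t·N), where N is the 2×2 nilpotent shift.
  For a 1×1 block at λ = -3: exp(t · [-3]) = [e^(-3t)].

After assembling e^{tJ} and conjugating by P, we get:

e^{tB} =
  [exp(-3*t), t*exp(-3*t), 0]
  [0, exp(-3*t), 0]
  [0, t*exp(-3*t), exp(-3*t)]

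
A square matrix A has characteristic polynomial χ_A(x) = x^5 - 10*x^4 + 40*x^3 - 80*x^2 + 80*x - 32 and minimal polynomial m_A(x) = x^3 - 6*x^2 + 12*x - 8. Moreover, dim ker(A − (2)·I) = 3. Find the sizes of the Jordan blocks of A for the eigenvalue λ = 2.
Block sizes for λ = 2: [3, 1, 1]

Step 1 — from the characteristic polynomial, algebraic multiplicity of λ = 2 is 5. From dim ker(A − (2)·I) = 3, there are exactly 3 Jordan blocks for λ = 2.
Step 2 — from the minimal polynomial, the factor (x − 2)^3 tells us the largest block for λ = 2 has size 3.
Step 3 — with total size 5, 3 blocks, and largest block 3, the block sizes (in nonincreasing order) are [3, 1, 1].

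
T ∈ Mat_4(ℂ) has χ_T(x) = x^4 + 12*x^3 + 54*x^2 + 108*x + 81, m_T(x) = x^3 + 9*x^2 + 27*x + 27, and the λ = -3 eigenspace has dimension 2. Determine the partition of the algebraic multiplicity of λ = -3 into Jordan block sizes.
Block sizes for λ = -3: [3, 1]

Step 1 — from the characteristic polynomial, algebraic multiplicity of λ = -3 is 4. From dim ker(T − (-3)·I) = 2, there are exactly 2 Jordan blocks for λ = -3.
Step 2 — from the minimal polynomial, the factor (x + 3)^3 tells us the largest block for λ = -3 has size 3.
Step 3 — with total size 4, 2 blocks, and largest block 3, the block sizes (in nonincreasing order) are [3, 1].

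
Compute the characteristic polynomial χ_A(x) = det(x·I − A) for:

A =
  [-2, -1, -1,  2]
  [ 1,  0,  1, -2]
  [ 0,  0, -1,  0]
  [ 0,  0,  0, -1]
x^4 + 4*x^3 + 6*x^2 + 4*x + 1

Expanding det(x·I − A) (e.g. by cofactor expansion or by noting that A is similar to its Jordan form J, which has the same characteristic polynomial as A) gives
  χ_A(x) = x^4 + 4*x^3 + 6*x^2 + 4*x + 1
which factors as (x + 1)^4. The eigenvalues (with algebraic multiplicities) are λ = -1 with multiplicity 4.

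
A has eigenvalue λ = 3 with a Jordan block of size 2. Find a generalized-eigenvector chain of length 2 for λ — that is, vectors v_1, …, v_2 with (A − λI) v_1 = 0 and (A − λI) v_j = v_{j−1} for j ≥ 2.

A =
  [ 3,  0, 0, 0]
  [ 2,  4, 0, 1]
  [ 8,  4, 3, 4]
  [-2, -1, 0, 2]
A Jordan chain for λ = 3 of length 2:
v_1 = (0, 2, 8, -2)ᵀ
v_2 = (1, 0, 0, 0)ᵀ

Let N = A − (3)·I. We want v_2 with N^2 v_2 = 0 but N^1 v_2 ≠ 0; then v_{j-1} := N · v_j for j = 2, …, 2.

Pick v_2 = (1, 0, 0, 0)ᵀ.
Then v_1 = N · v_2 = (0, 2, 8, -2)ᵀ.

Sanity check: (A − (3)·I) v_1 = (0, 0, 0, 0)ᵀ = 0. ✓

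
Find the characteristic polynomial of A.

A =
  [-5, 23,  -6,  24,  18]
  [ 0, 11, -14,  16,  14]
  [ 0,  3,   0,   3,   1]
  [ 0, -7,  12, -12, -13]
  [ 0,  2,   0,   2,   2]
x^5 + 4*x^4 - 23*x^3 - 38*x^2 + 220*x - 200

Expanding det(x·I − A) (e.g. by cofactor expansion or by noting that A is similar to its Jordan form J, which has the same characteristic polynomial as A) gives
  χ_A(x) = x^5 + 4*x^4 - 23*x^3 - 38*x^2 + 220*x - 200
which factors as (x - 2)^3*(x + 5)^2. The eigenvalues (with algebraic multiplicities) are λ = -5 with multiplicity 2, λ = 2 with multiplicity 3.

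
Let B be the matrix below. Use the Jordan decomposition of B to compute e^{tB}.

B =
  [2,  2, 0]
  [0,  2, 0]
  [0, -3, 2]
e^{tB} =
  [exp(2*t), 2*t*exp(2*t), 0]
  [0, exp(2*t), 0]
  [0, -3*t*exp(2*t), exp(2*t)]

Strategy: write B = P · J · P⁻¹ where J is a Jordan canonical form, so e^{tB} = P · e^{tJ} · P⁻¹, and e^{tJ} can be computed block-by-block.

B has Jordan form
J =
  [2, 1, 0]
  [0, 2, 0]
  [0, 0, 2]
(up to reordering of blocks).

Per-block formulas:
  For a 1×1 block at λ = 2: exp(t · [2]) = [e^(2t)].
  For a 2×2 Jordan block J_2(2): exp(t · J_2(2)) = e^(2t)·(I + t·N), where N is the 2×2 nilpotent shift.

After assembling e^{tJ} and conjugating by P, we get:

e^{tB} =
  [exp(2*t), 2*t*exp(2*t), 0]
  [0, exp(2*t), 0]
  [0, -3*t*exp(2*t), exp(2*t)]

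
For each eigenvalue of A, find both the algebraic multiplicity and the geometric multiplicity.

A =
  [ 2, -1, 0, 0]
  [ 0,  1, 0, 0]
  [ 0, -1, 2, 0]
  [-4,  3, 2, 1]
λ = 1: alg = 2, geom = 1; λ = 2: alg = 2, geom = 2

Step 1 — factor the characteristic polynomial to read off the algebraic multiplicities:
  χ_A(x) = (x - 2)^2*(x - 1)^2

Step 2 — compute geometric multiplicities via the rank-nullity identity g(λ) = n − rank(A − λI):
  rank(A − (1)·I) = 3, so dim ker(A − (1)·I) = n − 3 = 1
  rank(A − (2)·I) = 2, so dim ker(A − (2)·I) = n − 2 = 2

Summary:
  λ = 1: algebraic multiplicity = 2, geometric multiplicity = 1
  λ = 2: algebraic multiplicity = 2, geometric multiplicity = 2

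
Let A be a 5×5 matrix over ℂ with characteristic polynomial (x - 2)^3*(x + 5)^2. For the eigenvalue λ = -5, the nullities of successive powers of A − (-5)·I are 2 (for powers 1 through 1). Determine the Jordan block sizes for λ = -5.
Block sizes for λ = -5: [1, 1]

From the dimensions of kernels of powers, the number of Jordan blocks of size at least j is d_j − d_{j−1} where d_j = dim ker(N^j) (with d_0 = 0). Computing the differences gives [2].
The number of blocks of size exactly k is (#blocks of size ≥ k) − (#blocks of size ≥ k + 1), so the partition is: 2 block(s) of size 1.
In nonincreasing order the block sizes are [1, 1].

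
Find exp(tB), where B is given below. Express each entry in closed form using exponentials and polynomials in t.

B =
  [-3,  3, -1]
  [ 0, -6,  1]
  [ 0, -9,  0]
e^{tB} =
  [exp(-3*t), 3*t*exp(-3*t), -t*exp(-3*t)]
  [0, -3*t*exp(-3*t) + exp(-3*t), t*exp(-3*t)]
  [0, -9*t*exp(-3*t), 3*t*exp(-3*t) + exp(-3*t)]

Strategy: write B = P · J · P⁻¹ where J is a Jordan canonical form, so e^{tB} = P · e^{tJ} · P⁻¹, and e^{tJ} can be computed block-by-block.

B has Jordan form
J =
  [-3,  1,  0]
  [ 0, -3,  0]
  [ 0,  0, -3]
(up to reordering of blocks).

Per-block formulas:
  For a 1×1 block at λ = -3: exp(t · [-3]) = [e^(-3t)].
  For a 2×2 Jordan block J_2(-3): exp(t · J_2(-3)) = e^(-3t)·(I + t·N), where N is the 2×2 nilpotent shift.

After assembling e^{tJ} and conjugating by P, we get:

e^{tB} =
  [exp(-3*t), 3*t*exp(-3*t), -t*exp(-3*t)]
  [0, -3*t*exp(-3*t) + exp(-3*t), t*exp(-3*t)]
  [0, -9*t*exp(-3*t), 3*t*exp(-3*t) + exp(-3*t)]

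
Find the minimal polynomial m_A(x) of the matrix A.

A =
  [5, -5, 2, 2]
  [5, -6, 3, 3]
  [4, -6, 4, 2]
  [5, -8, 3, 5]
x^3 - 6*x^2 + 12*x - 8

The characteristic polynomial is χ_A(x) = (x - 2)^4, so the eigenvalues are known. The minimal polynomial is
  m_A(x) = Π_λ (x − λ)^{k_λ}
where k_λ is the size of the *largest* Jordan block for λ (equivalently, the smallest k with (A − λI)^k v = 0 for every generalised eigenvector v of λ).

  λ = 2: largest Jordan block has size 3, contributing (x − 2)^3

So m_A(x) = (x - 2)^3 = x^3 - 6*x^2 + 12*x - 8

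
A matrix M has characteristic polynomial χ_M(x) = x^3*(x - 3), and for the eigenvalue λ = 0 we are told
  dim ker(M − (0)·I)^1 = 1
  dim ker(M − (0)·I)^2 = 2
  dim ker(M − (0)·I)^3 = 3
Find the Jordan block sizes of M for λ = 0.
Block sizes for λ = 0: [3]

From the dimensions of kernels of powers, the number of Jordan blocks of size at least j is d_j − d_{j−1} where d_j = dim ker(N^j) (with d_0 = 0). Computing the differences gives [1, 1, 1].
The number of blocks of size exactly k is (#blocks of size ≥ k) − (#blocks of size ≥ k + 1), so the partition is: 1 block(s) of size 3.
In nonincreasing order the block sizes are [3].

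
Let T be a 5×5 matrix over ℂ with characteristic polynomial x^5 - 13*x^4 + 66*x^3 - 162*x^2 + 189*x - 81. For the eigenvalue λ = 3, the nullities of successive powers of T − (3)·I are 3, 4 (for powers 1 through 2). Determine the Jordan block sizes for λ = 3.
Block sizes for λ = 3: [2, 1, 1]

From the dimensions of kernels of powers, the number of Jordan blocks of size at least j is d_j − d_{j−1} where d_j = dim ker(N^j) (with d_0 = 0). Computing the differences gives [3, 1].
The number of blocks of size exactly k is (#blocks of size ≥ k) − (#blocks of size ≥ k + 1), so the partition is: 2 block(s) of size 1, 1 block(s) of size 2.
In nonincreasing order the block sizes are [2, 1, 1].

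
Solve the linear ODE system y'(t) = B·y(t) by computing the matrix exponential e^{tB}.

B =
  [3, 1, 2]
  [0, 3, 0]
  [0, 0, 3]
e^{tB} =
  [exp(3*t), t*exp(3*t), 2*t*exp(3*t)]
  [0, exp(3*t), 0]
  [0, 0, exp(3*t)]

Strategy: write B = P · J · P⁻¹ where J is a Jordan canonical form, so e^{tB} = P · e^{tJ} · P⁻¹, and e^{tJ} can be computed block-by-block.

B has Jordan form
J =
  [3, 1, 0]
  [0, 3, 0]
  [0, 0, 3]
(up to reordering of blocks).

Per-block formulas:
  For a 1×1 block at λ = 3: exp(t · [3]) = [e^(3t)].
  For a 2×2 Jordan block J_2(3): exp(t · J_2(3)) = e^(3t)·(I + t·N), where N is the 2×2 nilpotent shift.

After assembling e^{tJ} and conjugating by P, we get:

e^{tB} =
  [exp(3*t), t*exp(3*t), 2*t*exp(3*t)]
  [0, exp(3*t), 0]
  [0, 0, exp(3*t)]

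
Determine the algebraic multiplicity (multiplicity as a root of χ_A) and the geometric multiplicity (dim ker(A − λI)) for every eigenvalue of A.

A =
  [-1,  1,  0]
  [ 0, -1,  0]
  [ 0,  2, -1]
λ = -1: alg = 3, geom = 2

Step 1 — factor the characteristic polynomial to read off the algebraic multiplicities:
  χ_A(x) = (x + 1)^3

Step 2 — compute geometric multiplicities via the rank-nullity identity g(λ) = n − rank(A − λI):
  rank(A − (-1)·I) = 1, so dim ker(A − (-1)·I) = n − 1 = 2

Summary:
  λ = -1: algebraic multiplicity = 3, geometric multiplicity = 2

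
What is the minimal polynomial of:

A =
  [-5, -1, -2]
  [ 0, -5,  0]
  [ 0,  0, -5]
x^2 + 10*x + 25

The characteristic polynomial is χ_A(x) = (x + 5)^3, so the eigenvalues are known. The minimal polynomial is
  m_A(x) = Π_λ (x − λ)^{k_λ}
where k_λ is the size of the *largest* Jordan block for λ (equivalently, the smallest k with (A − λI)^k v = 0 for every generalised eigenvector v of λ).

  λ = -5: largest Jordan block has size 2, contributing (x + 5)^2

So m_A(x) = (x + 5)^2 = x^2 + 10*x + 25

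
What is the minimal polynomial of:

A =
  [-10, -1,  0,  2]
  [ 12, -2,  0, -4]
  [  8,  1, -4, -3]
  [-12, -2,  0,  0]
x^2 + 8*x + 16

The characteristic polynomial is χ_A(x) = (x + 4)^4, so the eigenvalues are known. The minimal polynomial is
  m_A(x) = Π_λ (x − λ)^{k_λ}
where k_λ is the size of the *largest* Jordan block for λ (equivalently, the smallest k with (A − λI)^k v = 0 for every generalised eigenvector v of λ).

  λ = -4: largest Jordan block has size 2, contributing (x + 4)^2

So m_A(x) = (x + 4)^2 = x^2 + 8*x + 16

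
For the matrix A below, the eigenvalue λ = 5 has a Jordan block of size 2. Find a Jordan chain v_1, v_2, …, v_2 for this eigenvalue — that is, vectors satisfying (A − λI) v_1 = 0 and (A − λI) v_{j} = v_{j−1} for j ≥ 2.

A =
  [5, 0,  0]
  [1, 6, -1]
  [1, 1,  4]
A Jordan chain for λ = 5 of length 2:
v_1 = (0, 1, 1)ᵀ
v_2 = (1, 0, 0)ᵀ

Let N = A − (5)·I. We want v_2 with N^2 v_2 = 0 but N^1 v_2 ≠ 0; then v_{j-1} := N · v_j for j = 2, …, 2.

Pick v_2 = (1, 0, 0)ᵀ.
Then v_1 = N · v_2 = (0, 1, 1)ᵀ.

Sanity check: (A − (5)·I) v_1 = (0, 0, 0)ᵀ = 0. ✓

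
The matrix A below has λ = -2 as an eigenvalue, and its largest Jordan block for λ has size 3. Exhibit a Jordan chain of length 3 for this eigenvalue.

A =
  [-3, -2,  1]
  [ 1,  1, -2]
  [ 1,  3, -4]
A Jordan chain for λ = -2 of length 3:
v_1 = (-1, 1, 1)ᵀ
v_2 = (-2, 3, 3)ᵀ
v_3 = (0, 1, 0)ᵀ

Let N = A − (-2)·I. We want v_3 with N^3 v_3 = 0 but N^2 v_3 ≠ 0; then v_{j-1} := N · v_j for j = 3, …, 2.

Pick v_3 = (0, 1, 0)ᵀ.
Then v_2 = N · v_3 = (-2, 3, 3)ᵀ.
Then v_1 = N · v_2 = (-1, 1, 1)ᵀ.

Sanity check: (A − (-2)·I) v_1 = (0, 0, 0)ᵀ = 0. ✓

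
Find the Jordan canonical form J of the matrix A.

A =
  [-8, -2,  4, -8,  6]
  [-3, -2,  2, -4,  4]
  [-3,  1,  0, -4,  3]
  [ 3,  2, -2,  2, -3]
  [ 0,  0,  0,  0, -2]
J_3(-2) ⊕ J_2(-2)

The characteristic polynomial is
  det(x·I − A) = x^5 + 10*x^4 + 40*x^3 + 80*x^2 + 80*x + 32 = (x + 2)^5

Eigenvalues and multiplicities (the geometric multiplicity of λ is n − rank(A − λI), which equals the number of Jordan blocks for λ):
  λ = -2: algebraic multiplicity = 5, geometric multiplicity = 2

Determining the block sizes for each eigenvalue:
  λ = -2: with am = 5 and gm = 2, the partition is not yet determined (e.g. several partitions of 5 into 2 parts exist). Let N = A − (-2)·I. Computing rank(N^1) = 3, rank(N^2) = 1, rank(N^3) = 0; the number of blocks of size ≥ j is rank(N^{j−1}) − rank(N^j), giving [2, 2, 1]. So we have 1 block(s) of size 3, 1 block(s) of size 2 → block sizes [3, 2]

Assembling the blocks gives a Jordan form
J =
  [-2,  1,  0,  0,  0]
  [ 0, -2,  1,  0,  0]
  [ 0,  0, -2,  0,  0]
  [ 0,  0,  0, -2,  1]
  [ 0,  0,  0,  0, -2]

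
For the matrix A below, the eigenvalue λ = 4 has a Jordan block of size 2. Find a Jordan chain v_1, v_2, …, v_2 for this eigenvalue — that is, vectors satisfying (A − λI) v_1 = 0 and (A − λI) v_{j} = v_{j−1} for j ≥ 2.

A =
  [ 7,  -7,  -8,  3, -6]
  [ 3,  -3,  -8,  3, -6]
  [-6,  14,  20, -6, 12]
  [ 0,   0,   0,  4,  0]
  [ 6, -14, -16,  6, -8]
A Jordan chain for λ = 4 of length 2:
v_1 = (3, 3, -6, 0, 6)ᵀ
v_2 = (1, 0, 0, 0, 0)ᵀ

Let N = A − (4)·I. We want v_2 with N^2 v_2 = 0 but N^1 v_2 ≠ 0; then v_{j-1} := N · v_j for j = 2, …, 2.

Pick v_2 = (1, 0, 0, 0, 0)ᵀ.
Then v_1 = N · v_2 = (3, 3, -6, 0, 6)ᵀ.

Sanity check: (A − (4)·I) v_1 = (0, 0, 0, 0, 0)ᵀ = 0. ✓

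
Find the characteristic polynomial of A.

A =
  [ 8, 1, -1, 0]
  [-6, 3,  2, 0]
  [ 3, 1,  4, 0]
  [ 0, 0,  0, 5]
x^4 - 20*x^3 + 150*x^2 - 500*x + 625

Expanding det(x·I − A) (e.g. by cofactor expansion or by noting that A is similar to its Jordan form J, which has the same characteristic polynomial as A) gives
  χ_A(x) = x^4 - 20*x^3 + 150*x^2 - 500*x + 625
which factors as (x - 5)^4. The eigenvalues (with algebraic multiplicities) are λ = 5 with multiplicity 4.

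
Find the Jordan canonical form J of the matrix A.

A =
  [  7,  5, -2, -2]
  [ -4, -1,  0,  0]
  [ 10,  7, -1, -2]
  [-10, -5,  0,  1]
J_2(1) ⊕ J_1(1) ⊕ J_1(3)

The characteristic polynomial is
  det(x·I − A) = x^4 - 6*x^3 + 12*x^2 - 10*x + 3 = (x - 3)*(x - 1)^3

Eigenvalues and multiplicities (the geometric multiplicity of λ is n − rank(A − λI), which equals the number of Jordan blocks for λ):
  λ = 1: algebraic multiplicity = 3, geometric multiplicity = 2
  λ = 3: algebraic multiplicity = 1, geometric multiplicity = 1

Determining the block sizes for each eigenvalue:
  λ = 1: 2 blocks summing to 3 forces exactly one block of size 2 and the rest size 1 → block sizes [2, 1]
  λ = 3: one block (gm = 1), so the single block has size am = 1 → block sizes [1]

Assembling the blocks gives a Jordan form
J =
  [1, 1, 0, 0]
  [0, 1, 0, 0]
  [0, 0, 1, 0]
  [0, 0, 0, 3]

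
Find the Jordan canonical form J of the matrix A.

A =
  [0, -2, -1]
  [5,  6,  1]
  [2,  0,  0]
J_3(2)

The characteristic polynomial is
  det(x·I − A) = x^3 - 6*x^2 + 12*x - 8 = (x - 2)^3

Eigenvalues and multiplicities (the geometric multiplicity of λ is n − rank(A − λI), which equals the number of Jordan blocks for λ):
  λ = 2: algebraic multiplicity = 3, geometric multiplicity = 1

Determining the block sizes for each eigenvalue:
  λ = 2: one block (gm = 1), so the single block has size am = 3 → block sizes [3]

Assembling the blocks gives a Jordan form
J =
  [2, 1, 0]
  [0, 2, 1]
  [0, 0, 2]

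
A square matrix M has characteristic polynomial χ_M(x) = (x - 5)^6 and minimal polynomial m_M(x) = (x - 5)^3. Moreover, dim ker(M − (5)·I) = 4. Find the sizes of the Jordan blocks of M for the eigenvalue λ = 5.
Block sizes for λ = 5: [3, 1, 1, 1]

Step 1 — from the characteristic polynomial, algebraic multiplicity of λ = 5 is 6. From dim ker(M − (5)·I) = 4, there are exactly 4 Jordan blocks for λ = 5.
Step 2 — from the minimal polynomial, the factor (x − 5)^3 tells us the largest block for λ = 5 has size 3.
Step 3 — with total size 6, 4 blocks, and largest block 3, the block sizes (in nonincreasing order) are [3, 1, 1, 1].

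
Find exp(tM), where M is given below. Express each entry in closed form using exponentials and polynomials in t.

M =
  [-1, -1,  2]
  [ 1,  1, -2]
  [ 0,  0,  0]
e^{tM} =
  [1 - t, -t, 2*t]
  [t, t + 1, -2*t]
  [0, 0, 1]

Strategy: write M = P · J · P⁻¹ where J is a Jordan canonical form, so e^{tM} = P · e^{tJ} · P⁻¹, and e^{tJ} can be computed block-by-block.

M has Jordan form
J =
  [0, 1, 0]
  [0, 0, 0]
  [0, 0, 0]
(up to reordering of blocks).

Per-block formulas:
  For a 2×2 Jordan block J_2(0): exp(t · J_2(0)) = e^(0t)·(I + t·N), where N is the 2×2 nilpotent shift.
  For a 1×1 block at λ = 0: exp(t · [0]) = [e^(0t)].

After assembling e^{tJ} and conjugating by P, we get:

e^{tM} =
  [1 - t, -t, 2*t]
  [t, t + 1, -2*t]
  [0, 0, 1]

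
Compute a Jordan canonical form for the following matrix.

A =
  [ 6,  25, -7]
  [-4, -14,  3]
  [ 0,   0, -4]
J_3(-4)

The characteristic polynomial is
  det(x·I − A) = x^3 + 12*x^2 + 48*x + 64 = (x + 4)^3

Eigenvalues and multiplicities (the geometric multiplicity of λ is n − rank(A − λI), which equals the number of Jordan blocks for λ):
  λ = -4: algebraic multiplicity = 3, geometric multiplicity = 1

Determining the block sizes for each eigenvalue:
  λ = -4: one block (gm = 1), so the single block has size am = 3 → block sizes [3]

Assembling the blocks gives a Jordan form
J =
  [-4,  1,  0]
  [ 0, -4,  1]
  [ 0,  0, -4]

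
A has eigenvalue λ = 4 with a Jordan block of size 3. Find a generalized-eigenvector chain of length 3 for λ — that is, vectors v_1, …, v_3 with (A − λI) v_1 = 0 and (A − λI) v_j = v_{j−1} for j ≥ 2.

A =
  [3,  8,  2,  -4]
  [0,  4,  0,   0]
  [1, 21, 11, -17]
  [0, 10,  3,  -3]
A Jordan chain for λ = 4 of length 3:
v_1 = (-6, 0, -21, -9)ᵀ
v_2 = (20, 0, 67, 30)ᵀ
v_3 = (4, 3, 0, 0)ᵀ

Let N = A − (4)·I. We want v_3 with N^3 v_3 = 0 but N^2 v_3 ≠ 0; then v_{j-1} := N · v_j for j = 3, …, 2.

Pick v_3 = (4, 3, 0, 0)ᵀ.
Then v_2 = N · v_3 = (20, 0, 67, 30)ᵀ.
Then v_1 = N · v_2 = (-6, 0, -21, -9)ᵀ.

Sanity check: (A − (4)·I) v_1 = (0, 0, 0, 0)ᵀ = 0. ✓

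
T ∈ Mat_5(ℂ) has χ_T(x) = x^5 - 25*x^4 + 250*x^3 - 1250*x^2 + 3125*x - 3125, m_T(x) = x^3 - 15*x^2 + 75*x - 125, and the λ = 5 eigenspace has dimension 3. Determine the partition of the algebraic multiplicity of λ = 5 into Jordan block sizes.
Block sizes for λ = 5: [3, 1, 1]

Step 1 — from the characteristic polynomial, algebraic multiplicity of λ = 5 is 5. From dim ker(T − (5)·I) = 3, there are exactly 3 Jordan blocks for λ = 5.
Step 2 — from the minimal polynomial, the factor (x − 5)^3 tells us the largest block for λ = 5 has size 3.
Step 3 — with total size 5, 3 blocks, and largest block 3, the block sizes (in nonincreasing order) are [3, 1, 1].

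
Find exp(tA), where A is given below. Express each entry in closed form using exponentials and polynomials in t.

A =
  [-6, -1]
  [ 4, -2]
e^{tA} =
  [-2*t*exp(-4*t) + exp(-4*t), -t*exp(-4*t)]
  [4*t*exp(-4*t), 2*t*exp(-4*t) + exp(-4*t)]

Strategy: write A = P · J · P⁻¹ where J is a Jordan canonical form, so e^{tA} = P · e^{tJ} · P⁻¹, and e^{tJ} can be computed block-by-block.

A has Jordan form
J =
  [-4,  1]
  [ 0, -4]
(up to reordering of blocks).

Per-block formulas:
  For a 2×2 Jordan block J_2(-4): exp(t · J_2(-4)) = e^(-4t)·(I + t·N), where N is the 2×2 nilpotent shift.

After assembling e^{tJ} and conjugating by P, we get:

e^{tA} =
  [-2*t*exp(-4*t) + exp(-4*t), -t*exp(-4*t)]
  [4*t*exp(-4*t), 2*t*exp(-4*t) + exp(-4*t)]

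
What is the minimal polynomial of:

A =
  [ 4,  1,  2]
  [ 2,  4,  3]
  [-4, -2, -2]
x^3 - 6*x^2 + 12*x - 8

The characteristic polynomial is χ_A(x) = (x - 2)^3, so the eigenvalues are known. The minimal polynomial is
  m_A(x) = Π_λ (x − λ)^{k_λ}
where k_λ is the size of the *largest* Jordan block for λ (equivalently, the smallest k with (A − λI)^k v = 0 for every generalised eigenvector v of λ).

  λ = 2: largest Jordan block has size 3, contributing (x − 2)^3

So m_A(x) = (x - 2)^3 = x^3 - 6*x^2 + 12*x - 8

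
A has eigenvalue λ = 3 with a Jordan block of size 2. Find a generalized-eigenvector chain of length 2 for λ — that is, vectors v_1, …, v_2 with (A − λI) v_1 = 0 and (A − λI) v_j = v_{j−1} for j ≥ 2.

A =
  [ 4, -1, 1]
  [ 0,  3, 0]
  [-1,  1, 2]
A Jordan chain for λ = 3 of length 2:
v_1 = (1, 0, -1)ᵀ
v_2 = (1, 0, 0)ᵀ

Let N = A − (3)·I. We want v_2 with N^2 v_2 = 0 but N^1 v_2 ≠ 0; then v_{j-1} := N · v_j for j = 2, …, 2.

Pick v_2 = (1, 0, 0)ᵀ.
Then v_1 = N · v_2 = (1, 0, -1)ᵀ.

Sanity check: (A − (3)·I) v_1 = (0, 0, 0)ᵀ = 0. ✓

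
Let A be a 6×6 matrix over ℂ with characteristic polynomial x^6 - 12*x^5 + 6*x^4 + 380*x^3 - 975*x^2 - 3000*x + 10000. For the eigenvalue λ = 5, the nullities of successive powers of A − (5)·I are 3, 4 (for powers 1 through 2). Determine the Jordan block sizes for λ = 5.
Block sizes for λ = 5: [2, 1, 1]

From the dimensions of kernels of powers, the number of Jordan blocks of size at least j is d_j − d_{j−1} where d_j = dim ker(N^j) (with d_0 = 0). Computing the differences gives [3, 1].
The number of blocks of size exactly k is (#blocks of size ≥ k) − (#blocks of size ≥ k + 1), so the partition is: 2 block(s) of size 1, 1 block(s) of size 2.
In nonincreasing order the block sizes are [2, 1, 1].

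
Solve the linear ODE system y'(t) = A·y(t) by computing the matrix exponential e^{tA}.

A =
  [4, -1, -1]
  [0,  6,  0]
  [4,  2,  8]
e^{tA} =
  [-2*t*exp(6*t) + exp(6*t), -t*exp(6*t), -t*exp(6*t)]
  [0, exp(6*t), 0]
  [4*t*exp(6*t), 2*t*exp(6*t), 2*t*exp(6*t) + exp(6*t)]

Strategy: write A = P · J · P⁻¹ where J is a Jordan canonical form, so e^{tA} = P · e^{tJ} · P⁻¹, and e^{tJ} can be computed block-by-block.

A has Jordan form
J =
  [6, 1, 0]
  [0, 6, 0]
  [0, 0, 6]
(up to reordering of blocks).

Per-block formulas:
  For a 2×2 Jordan block J_2(6): exp(t · J_2(6)) = e^(6t)·(I + t·N), where N is the 2×2 nilpotent shift.
  For a 1×1 block at λ = 6: exp(t · [6]) = [e^(6t)].

After assembling e^{tJ} and conjugating by P, we get:

e^{tA} =
  [-2*t*exp(6*t) + exp(6*t), -t*exp(6*t), -t*exp(6*t)]
  [0, exp(6*t), 0]
  [4*t*exp(6*t), 2*t*exp(6*t), 2*t*exp(6*t) + exp(6*t)]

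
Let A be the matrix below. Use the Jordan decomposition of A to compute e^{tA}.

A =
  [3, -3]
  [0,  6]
e^{tA} =
  [exp(3*t), -exp(6*t) + exp(3*t)]
  [0, exp(6*t)]

Strategy: write A = P · J · P⁻¹ where J is a Jordan canonical form, so e^{tA} = P · e^{tJ} · P⁻¹, and e^{tJ} can be computed block-by-block.

A has Jordan form
J =
  [3, 0]
  [0, 6]
(up to reordering of blocks).

Per-block formulas:
  For a 1×1 block at λ = 6: exp(t · [6]) = [e^(6t)].
  For a 1×1 block at λ = 3: exp(t · [3]) = [e^(3t)].

After assembling e^{tJ} and conjugating by P, we get:

e^{tA} =
  [exp(3*t), -exp(6*t) + exp(3*t)]
  [0, exp(6*t)]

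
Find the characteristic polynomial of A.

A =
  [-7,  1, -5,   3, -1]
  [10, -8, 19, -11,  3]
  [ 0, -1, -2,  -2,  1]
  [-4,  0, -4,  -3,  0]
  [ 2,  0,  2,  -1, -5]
x^5 + 25*x^4 + 250*x^3 + 1250*x^2 + 3125*x + 3125

Expanding det(x·I − A) (e.g. by cofactor expansion or by noting that A is similar to its Jordan form J, which has the same characteristic polynomial as A) gives
  χ_A(x) = x^5 + 25*x^4 + 250*x^3 + 1250*x^2 + 3125*x + 3125
which factors as (x + 5)^5. The eigenvalues (with algebraic multiplicities) are λ = -5 with multiplicity 5.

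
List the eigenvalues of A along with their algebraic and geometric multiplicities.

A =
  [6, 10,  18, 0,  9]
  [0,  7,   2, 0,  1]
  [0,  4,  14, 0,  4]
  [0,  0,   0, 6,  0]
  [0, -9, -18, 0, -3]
λ = 6: alg = 5, geom = 3

Step 1 — factor the characteristic polynomial to read off the algebraic multiplicities:
  χ_A(x) = (x - 6)^5

Step 2 — compute geometric multiplicities via the rank-nullity identity g(λ) = n − rank(A − λI):
  rank(A − (6)·I) = 2, so dim ker(A − (6)·I) = n − 2 = 3

Summary:
  λ = 6: algebraic multiplicity = 5, geometric multiplicity = 3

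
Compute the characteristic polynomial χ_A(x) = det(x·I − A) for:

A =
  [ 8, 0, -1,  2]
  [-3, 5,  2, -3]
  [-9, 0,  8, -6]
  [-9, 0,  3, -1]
x^4 - 20*x^3 + 150*x^2 - 500*x + 625

Expanding det(x·I − A) (e.g. by cofactor expansion or by noting that A is similar to its Jordan form J, which has the same characteristic polynomial as A) gives
  χ_A(x) = x^4 - 20*x^3 + 150*x^2 - 500*x + 625
which factors as (x - 5)^4. The eigenvalues (with algebraic multiplicities) are λ = 5 with multiplicity 4.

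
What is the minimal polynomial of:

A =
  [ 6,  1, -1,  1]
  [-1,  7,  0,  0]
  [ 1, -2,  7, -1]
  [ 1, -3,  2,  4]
x^3 - 18*x^2 + 108*x - 216

The characteristic polynomial is χ_A(x) = (x - 6)^4, so the eigenvalues are known. The minimal polynomial is
  m_A(x) = Π_λ (x − λ)^{k_λ}
where k_λ is the size of the *largest* Jordan block for λ (equivalently, the smallest k with (A − λI)^k v = 0 for every generalised eigenvector v of λ).

  λ = 6: largest Jordan block has size 3, contributing (x − 6)^3

So m_A(x) = (x - 6)^3 = x^3 - 18*x^2 + 108*x - 216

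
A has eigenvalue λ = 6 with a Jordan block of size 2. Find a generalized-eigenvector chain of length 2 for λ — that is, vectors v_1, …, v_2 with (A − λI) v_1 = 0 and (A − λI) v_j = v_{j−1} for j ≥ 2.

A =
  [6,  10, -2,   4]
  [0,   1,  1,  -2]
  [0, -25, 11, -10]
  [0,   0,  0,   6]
A Jordan chain for λ = 6 of length 2:
v_1 = (10, -5, -25, 0)ᵀ
v_2 = (0, 1, 0, 0)ᵀ

Let N = A − (6)·I. We want v_2 with N^2 v_2 = 0 but N^1 v_2 ≠ 0; then v_{j-1} := N · v_j for j = 2, …, 2.

Pick v_2 = (0, 1, 0, 0)ᵀ.
Then v_1 = N · v_2 = (10, -5, -25, 0)ᵀ.

Sanity check: (A − (6)·I) v_1 = (0, 0, 0, 0)ᵀ = 0. ✓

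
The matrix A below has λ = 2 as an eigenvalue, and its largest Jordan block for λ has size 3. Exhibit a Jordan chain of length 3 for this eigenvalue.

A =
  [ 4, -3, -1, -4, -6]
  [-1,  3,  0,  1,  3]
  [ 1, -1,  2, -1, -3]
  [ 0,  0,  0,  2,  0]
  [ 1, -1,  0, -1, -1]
A Jordan chain for λ = 2 of length 3:
v_1 = (-2, 1, -1, 0, -1)ᵀ
v_2 = (-3, 1, -1, 0, -1)ᵀ
v_3 = (0, 1, 0, 0, 0)ᵀ

Let N = A − (2)·I. We want v_3 with N^3 v_3 = 0 but N^2 v_3 ≠ 0; then v_{j-1} := N · v_j for j = 3, …, 2.

Pick v_3 = (0, 1, 0, 0, 0)ᵀ.
Then v_2 = N · v_3 = (-3, 1, -1, 0, -1)ᵀ.
Then v_1 = N · v_2 = (-2, 1, -1, 0, -1)ᵀ.

Sanity check: (A − (2)·I) v_1 = (0, 0, 0, 0, 0)ᵀ = 0. ✓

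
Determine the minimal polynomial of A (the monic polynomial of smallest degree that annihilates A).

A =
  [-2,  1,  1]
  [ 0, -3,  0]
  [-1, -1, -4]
x^2 + 6*x + 9

The characteristic polynomial is χ_A(x) = (x + 3)^3, so the eigenvalues are known. The minimal polynomial is
  m_A(x) = Π_λ (x − λ)^{k_λ}
where k_λ is the size of the *largest* Jordan block for λ (equivalently, the smallest k with (A − λI)^k v = 0 for every generalised eigenvector v of λ).

  λ = -3: largest Jordan block has size 2, contributing (x + 3)^2

So m_A(x) = (x + 3)^2 = x^2 + 6*x + 9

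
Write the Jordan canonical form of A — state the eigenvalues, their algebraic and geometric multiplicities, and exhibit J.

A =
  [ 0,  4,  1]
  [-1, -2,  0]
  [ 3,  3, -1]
J_3(-1)

The characteristic polynomial is
  det(x·I − A) = x^3 + 3*x^2 + 3*x + 1 = (x + 1)^3

Eigenvalues and multiplicities (the geometric multiplicity of λ is n − rank(A − λI), which equals the number of Jordan blocks for λ):
  λ = -1: algebraic multiplicity = 3, geometric multiplicity = 1

Determining the block sizes for each eigenvalue:
  λ = -1: one block (gm = 1), so the single block has size am = 3 → block sizes [3]

Assembling the blocks gives a Jordan form
J =
  [-1,  1,  0]
  [ 0, -1,  1]
  [ 0,  0, -1]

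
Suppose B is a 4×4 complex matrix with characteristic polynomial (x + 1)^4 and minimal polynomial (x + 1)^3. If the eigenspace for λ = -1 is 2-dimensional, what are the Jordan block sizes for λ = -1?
Block sizes for λ = -1: [3, 1]

Step 1 — from the characteristic polynomial, algebraic multiplicity of λ = -1 is 4. From dim ker(B − (-1)·I) = 2, there are exactly 2 Jordan blocks for λ = -1.
Step 2 — from the minimal polynomial, the factor (x + 1)^3 tells us the largest block for λ = -1 has size 3.
Step 3 — with total size 4, 2 blocks, and largest block 3, the block sizes (in nonincreasing order) are [3, 1].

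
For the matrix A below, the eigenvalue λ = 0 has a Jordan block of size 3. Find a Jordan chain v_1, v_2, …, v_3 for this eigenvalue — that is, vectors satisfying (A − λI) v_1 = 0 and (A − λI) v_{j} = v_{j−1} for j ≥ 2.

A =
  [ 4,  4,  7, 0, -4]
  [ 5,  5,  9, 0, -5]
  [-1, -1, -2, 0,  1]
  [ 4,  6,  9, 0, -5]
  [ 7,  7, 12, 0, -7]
A Jordan chain for λ = 0 of length 3:
v_1 = (1, 1, 0, 2, 2)ᵀ
v_2 = (4, 5, -1, 4, 7)ᵀ
v_3 = (1, 0, 0, 0, 0)ᵀ

Let N = A − (0)·I. We want v_3 with N^3 v_3 = 0 but N^2 v_3 ≠ 0; then v_{j-1} := N · v_j for j = 3, …, 2.

Pick v_3 = (1, 0, 0, 0, 0)ᵀ.
Then v_2 = N · v_3 = (4, 5, -1, 4, 7)ᵀ.
Then v_1 = N · v_2 = (1, 1, 0, 2, 2)ᵀ.

Sanity check: (A − (0)·I) v_1 = (0, 0, 0, 0, 0)ᵀ = 0. ✓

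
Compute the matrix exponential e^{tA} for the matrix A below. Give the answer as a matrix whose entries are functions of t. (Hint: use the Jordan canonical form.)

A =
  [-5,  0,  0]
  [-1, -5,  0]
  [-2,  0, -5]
e^{tA} =
  [exp(-5*t), 0, 0]
  [-t*exp(-5*t), exp(-5*t), 0]
  [-2*t*exp(-5*t), 0, exp(-5*t)]

Strategy: write A = P · J · P⁻¹ where J is a Jordan canonical form, so e^{tA} = P · e^{tJ} · P⁻¹, and e^{tJ} can be computed block-by-block.

A has Jordan form
J =
  [-5,  1,  0]
  [ 0, -5,  0]
  [ 0,  0, -5]
(up to reordering of blocks).

Per-block formulas:
  For a 1×1 block at λ = -5: exp(t · [-5]) = [e^(-5t)].
  For a 2×2 Jordan block J_2(-5): exp(t · J_2(-5)) = e^(-5t)·(I + t·N), where N is the 2×2 nilpotent shift.

After assembling e^{tJ} and conjugating by P, we get:

e^{tA} =
  [exp(-5*t), 0, 0]
  [-t*exp(-5*t), exp(-5*t), 0]
  [-2*t*exp(-5*t), 0, exp(-5*t)]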